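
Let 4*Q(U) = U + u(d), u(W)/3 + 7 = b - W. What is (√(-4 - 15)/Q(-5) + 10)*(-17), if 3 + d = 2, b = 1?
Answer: -170 + 17*I*√19/5 ≈ -170.0 + 14.82*I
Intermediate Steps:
d = -1 (d = -3 + 2 = -1)
u(W) = -18 - 3*W (u(W) = -21 + 3*(1 - W) = -21 + (3 - 3*W) = -18 - 3*W)
Q(U) = -15/4 + U/4 (Q(U) = (U + (-18 - 3*(-1)))/4 = (U + (-18 + 3))/4 = (U - 15)/4 = (-15 + U)/4 = -15/4 + U/4)
(√(-4 - 15)/Q(-5) + 10)*(-17) = (√(-4 - 15)/(-15/4 + (¼)*(-5)) + 10)*(-17) = (√(-19)/(-15/4 - 5/4) + 10)*(-17) = ((I*√19)/(-5) + 10)*(-17) = ((I*√19)*(-⅕) + 10)*(-17) = (-I*√19/5 + 10)*(-17) = (10 - I*√19/5)*(-17) = -170 + 17*I*√19/5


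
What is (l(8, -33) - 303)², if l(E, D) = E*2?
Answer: 82369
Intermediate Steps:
l(E, D) = 2*E
(l(8, -33) - 303)² = (2*8 - 303)² = (16 - 303)² = (-287)² = 82369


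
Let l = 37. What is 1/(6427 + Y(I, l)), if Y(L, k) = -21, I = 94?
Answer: 1/6406 ≈ 0.00015610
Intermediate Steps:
1/(6427 + Y(I, l)) = 1/(6427 - 21) = 1/6406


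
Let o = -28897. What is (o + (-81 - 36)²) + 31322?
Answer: 16114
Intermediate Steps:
(o + (-81 - 36)²) + 31322 = (-28897 + (-81 - 36)²) + 31322 = (-28897 + (-117)²) + 31322 = (-28897 + 13689) + 31322 = -15208 + 31322 = 16114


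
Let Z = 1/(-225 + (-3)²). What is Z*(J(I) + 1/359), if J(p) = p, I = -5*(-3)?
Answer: -2693/38772 ≈ -0.069457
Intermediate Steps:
I = 15
Z = -1/216 (Z = 1/(-225 + 9) = 1/(-216) = -1/216 ≈ -0.0046296)
Z*(J(I) + 1/359) = -(15 + 1/359)/216 = -1/216*5386/359 = -2693/38772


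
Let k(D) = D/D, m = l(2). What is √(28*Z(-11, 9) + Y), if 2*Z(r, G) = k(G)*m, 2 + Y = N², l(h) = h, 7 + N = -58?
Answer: √4251 ≈ 65.200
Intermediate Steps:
N = -65 (N = -7 - 58 = -65)
m = 2
k(D) = 1
Y = 4223 (Y = -2 + (-65)² = -2 + 4225 = 4223)
Z(r, G) = 1 (Z(r, G) = (1*2)/2 = (½)*2 = 1)
√(28*Z(-11, 9) + Y) = √(28*1 + 4223) = √(28 + 4223) = √4251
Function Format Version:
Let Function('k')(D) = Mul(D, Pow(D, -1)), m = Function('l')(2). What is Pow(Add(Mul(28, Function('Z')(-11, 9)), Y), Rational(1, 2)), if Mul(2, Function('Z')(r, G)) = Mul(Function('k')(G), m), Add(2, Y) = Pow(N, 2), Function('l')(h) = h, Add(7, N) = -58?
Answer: Pow(4251, Rational(1, 2)) ≈ 65.200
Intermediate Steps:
N = -65 (N = Add(-7, -58) = -65)
m = 2
Function('k')(D) = 1
Y = 4223 (Y = Add(-2, Pow(-65, 2)) = Add(-2, 4225) = 4223)
Function('Z')(r, G) = 1 (Function('Z')(r, G) = Mul(Rational(1, 2), Mul(1, 2)) = Mul(Rational(1, 2), 2) = 1)
Pow(Add(Mul(28, Function('Z')(-11, 9)), Y), Rational(1, 2)) = Pow(Add(Mul(28, 1), 4223), Rational(1, 2)) = Pow(Add(28, 4223), Rational(1, 2)) = Pow(4251, Rational(1, 2))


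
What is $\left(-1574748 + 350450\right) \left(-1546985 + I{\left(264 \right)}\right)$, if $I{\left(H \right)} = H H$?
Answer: $1808641968122$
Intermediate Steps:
$I{\left(H \right)} = H^{2}$
$\left(-1574748 + 350450\right) \left(-1546985 + I{\left(264 \right)}\right) = \left(-1574748 + 350450\right) \left(-1546985 + 264^{2}\right) = - 1224298 \left(-1546985 + 69696\right) = \left(-1224298\right) \left(-1477289\right) = 1808641968122$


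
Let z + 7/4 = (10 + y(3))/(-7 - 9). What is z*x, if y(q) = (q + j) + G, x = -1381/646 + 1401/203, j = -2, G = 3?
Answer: -1874109/149872 ≈ -12.505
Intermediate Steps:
x = 624703/131138 (x = -1381*1/646 + 1401*(1/203) = -1381/646 + 1401/203 = 624703/131138 ≈ 4.7637)
y(q) = 1 + q (y(q) = (q - 2) + 3 = (-2 + q) + 3 = 1 + q)
z = -21/8 (z = -7/4 + (10 + (1 + 3))/(-7 - 9) = -7/4 + (10 + 4)/(-16) = -7/4 + 14*(-1/16) = -7/4 - 7/8 = -21/8 ≈ -2.6250)
z*x = -21/8*624703/131138 = -1874109/149872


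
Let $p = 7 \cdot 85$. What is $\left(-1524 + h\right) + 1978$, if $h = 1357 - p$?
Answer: $1216$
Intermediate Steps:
$p = 595$
$h = 762$ ($h = 1357 - 595 = 762$)
$\left(-1524 + h\right) + 1978 = \left(-1524 + 762\right) + 1978 = -762 + 1978 = 1216$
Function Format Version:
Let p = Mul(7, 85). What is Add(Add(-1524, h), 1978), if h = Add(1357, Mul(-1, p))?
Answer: 1216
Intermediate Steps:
p = 595
h = 762 (h = Add(1357, Mul(-1, 595)) = Add(1357, -595) = 762)
Add(Add(-1524, h), 1978) = Add(Add(-1524, 762), 1978) = Add(-762, 1978) = 1216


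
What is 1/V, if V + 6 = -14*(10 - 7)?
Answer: -1/48 ≈ -0.020833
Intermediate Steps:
V = -48 (V = -6 - 14*(10 - 7) = -6 - 14*3 = -6 - 42 = -48)
1/V = 1/(-48) = -1/48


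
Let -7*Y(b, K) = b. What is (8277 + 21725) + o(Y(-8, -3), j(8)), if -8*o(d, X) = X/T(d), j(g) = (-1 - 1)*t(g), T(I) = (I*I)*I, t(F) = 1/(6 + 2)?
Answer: 491553111/16384 ≈ 30002.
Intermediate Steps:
t(F) = 1/8
Y(b, K) = -b/7
T(I) = I**3 (T(I) = I**2*I = I**3)
j(g) = -1/4 (j(g) = (-1 - 1)*(1/8) = -2*1/8 = -1/4)
o(d, X) = -X/(8*d**3) (o(d, X) = -X/(8*(d**3)) = -X/(8*d**3))
(8277 + 21725) + o(Y(-8, -3), j(8)) = (8277 + 21725) - 1/8*(-1/4)/(-1/7*(-8))**3 = 30002 - 1/8*(-1/4)/(8/7)**3 = 30002 - 1/8*(-1/4)*343/512 = 30002 + 343/16384 = 491553111/16384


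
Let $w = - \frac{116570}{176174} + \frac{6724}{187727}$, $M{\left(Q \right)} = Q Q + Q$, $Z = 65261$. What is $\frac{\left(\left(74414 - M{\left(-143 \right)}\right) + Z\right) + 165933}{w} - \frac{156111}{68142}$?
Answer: $- \frac{107161597560129980031}{235075617595798} \approx -4.5586 \cdot 10^{5}$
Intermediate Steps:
$M{\left(Q \right)} = Q + Q^{2}$ ($M{\left(Q \right)} = Q^{2} + Q = Q + Q^{2}$)
$w = - \frac{10349371207}{16536308249}$ ($w = \left(-116570\right) \frac{1}{176174} + 6724 \cdot \frac{1}{187727} = - \frac{58285}{88087} + \frac{6724}{187727} = - \frac{10349371207}{16536308249} \approx -0.62586$)
$\frac{\left(\left(74414 - M{\left(-143 \right)}\right) + Z\right) + 165933}{w} - \frac{156111}{68142} = \frac{\left(\left(74414 - - 143 \left(1 - 143\right)\right) + 65261\right) + 165933}{- \frac{10349371207}{16536308249}} - \frac{156111}{68142} = \left(\left(\left(74414 - \left(-143\right) \left(-142\right)\right) + 65261\right) + 165933\right) \left(- \frac{16536308249}{10349371207}\right) - \frac{52037}{22714} = \left(\left(\left(74414 - 20306\right) + 65261\right) + 165933\right) \left(- \frac{16536308249}{10349371207}\right) - \frac{52037}{22714} = \left(\left(54108 + 65261\right) + 165933\right) \left(- \frac{16536308249}{10349371207}\right) - \frac{52037}{22714} = \left(119369 + 165933\right) \left(- \frac{16536308249}{10349371207}\right) - \frac{52037}{22714} = 285302 \left(- \frac{16536308249}{10349371207}\right) - \frac{52037}{22714} = - \frac{4717841816056198}{10349371207} - \frac{52037}{22714} = - \frac{107161597560129980031}{235075617595798}$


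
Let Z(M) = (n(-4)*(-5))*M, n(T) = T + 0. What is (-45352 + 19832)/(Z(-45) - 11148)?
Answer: 1595/753 ≈ 2.1182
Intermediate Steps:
n(T) = T
Z(M) = 20*M (Z(M) = (-4*(-5))*M = 20*M)
(-45352 + 19832)/(Z(-45) - 11148) = (-45352 + 19832)/(20*(-45) - 11148) = -25520/(-900 - 11148) = -25520/(-12048) = -25520*(-1/12048) = 1595/753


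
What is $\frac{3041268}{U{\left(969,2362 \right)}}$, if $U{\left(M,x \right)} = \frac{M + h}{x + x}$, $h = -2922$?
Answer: $- \frac{4788983344}{651} \approx -7.3564 \cdot 10^{6}$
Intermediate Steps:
$U{\left(M,x \right)} = \frac{-2922 + M}{2 x}$ ($U{\left(M,x \right)} = \frac{M - 2922}{x + x} = \frac{-2922 + M}{2 x}$)
$\frac{3041268}{U{\left(969,2362 \right)}} = \frac{3041268}{\frac{1}{2} \cdot \frac{1}{2362} \left(-2922 + 969\right)} = \frac{3041268}{\frac{1}{2} \cdot \frac{1}{2362} \left(-1953\right)} = \frac{3041268}{- \frac{1953}{4724}} = 3041268 \left(- \frac{4724}{1953}\right) = - \frac{4788983344}{651}$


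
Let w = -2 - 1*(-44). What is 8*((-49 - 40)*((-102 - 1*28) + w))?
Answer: 62656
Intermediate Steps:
w = 42 (w = -2 + 44 = 42)
8*((-49 - 40)*((-102 - 1*28) + w)) = 8*((-49 - 40)*((-102 - 1*28) + 42)) = 8*(-89*((-102 - 28) + 42)) = 8*(-89*(-130 + 42)) = 8*(-89*(-88)) = 8*7832 = 62656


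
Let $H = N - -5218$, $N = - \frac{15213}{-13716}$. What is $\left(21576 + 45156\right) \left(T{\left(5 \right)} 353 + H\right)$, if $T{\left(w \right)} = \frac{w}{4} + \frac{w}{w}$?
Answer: $\frac{152889006758}{381} \approx 4.0128 \cdot 10^{8}$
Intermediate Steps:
$N = \frac{5071}{4572}$ ($N = \left(-15213\right) \left(- \frac{1}{13716}\right) = \frac{5071}{4572} \approx 1.1091$)
$H = \frac{23861767}{4572}$ ($H = \frac{5071}{4572} - -5218 = \frac{5071}{4572} + 5218 = \frac{23861767}{4572} \approx 5219.1$)
$T{\left(w \right)} = 1 + \frac{w}{4}$ ($T{\left(w \right)} = w \frac{1}{4} + 1 = \frac{w}{4} + 1 = 1 + \frac{w}{4}$)
$\left(21576 + 45156\right) \left(T{\left(5 \right)} 353 + H\right) = \left(21576 + 45156\right) \left(\left(1 + \frac{1}{4} \cdot 5\right) 353 + \frac{23861767}{4572}\right) = 66732 \left(\left(1 + \frac{5}{4}\right) 353 + \frac{23861767}{4572}\right) = 66732 \left(\frac{9}{4} \cdot 353 + \frac{23861767}{4572}\right) = 66732 \left(\frac{3177}{4} + \frac{23861767}{4572}\right) = 66732 \cdot \frac{13746539}{2286} = \frac{152889006758}{381}$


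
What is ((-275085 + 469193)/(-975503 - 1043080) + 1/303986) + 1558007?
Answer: 956025710466310961/613620971838 ≈ 1.5580e+6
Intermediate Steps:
((-275085 + 469193)/(-975503 - 1043080) + 1/303986) + 1558007 = (194108/(-2018583) + 1/303986) + 1558007 = (194108*(-1/2018583) + 1/303986) + 1558007 = (-194108/2018583 + 1/303986) + 1558007 = -59004095905/613620971838 + 1558007 = 956025710466310961/613620971838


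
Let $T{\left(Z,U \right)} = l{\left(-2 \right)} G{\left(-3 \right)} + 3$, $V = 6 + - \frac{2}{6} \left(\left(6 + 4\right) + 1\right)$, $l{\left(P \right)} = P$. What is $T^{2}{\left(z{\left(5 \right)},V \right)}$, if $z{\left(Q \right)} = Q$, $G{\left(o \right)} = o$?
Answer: $81$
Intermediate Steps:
$V = \frac{7}{3}$ ($V = 6 + \left(-2\right) \frac{1}{6} \left(10 + 1\right) = 6 - \frac{11}{3} = \frac{7}{3} \approx 2.3333$)
$T{\left(Z,U \right)} = 9$ ($T{\left(Z,U \right)} = \left(-2\right) \left(-3\right) + 3 = 6 + 3 = 9$)
$T^{2}{\left(z{\left(5 \right)},V \right)} = 9^{2} = 81$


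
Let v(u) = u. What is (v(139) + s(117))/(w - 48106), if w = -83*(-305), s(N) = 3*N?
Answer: -490/22791 ≈ -0.021500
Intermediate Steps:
w = 25315
(v(139) + s(117))/(w - 48106) = (139 + 3*117)/(25315 - 48106) = (139 + 351)/(-22791) = 490*(-1/22791) = -490/22791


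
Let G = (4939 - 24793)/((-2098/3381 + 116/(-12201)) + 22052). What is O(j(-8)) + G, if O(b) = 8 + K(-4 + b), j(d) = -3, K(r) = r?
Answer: 34257364/343784533 ≈ 0.099648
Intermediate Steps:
G = -309527169/343784533 (G = -19854/((-2098*1/3381 + 116*(-1/12201)) + 22052) = -19854/((-2098/3381 - 116/12201) + 22052) = -19854/(-58934/93541 + 22052) = -19854/2062707198/93541 = -19854*93541/2062707198 = -309527169/343784533 ≈ -0.90035)
O(b) = 4 + b (O(b) = 8 + (-4 + b) = 4 + b)
O(j(-8)) + G = (4 - 3) - 309527169/343784533 = 1 - 309527169/343784533 = 34257364/343784533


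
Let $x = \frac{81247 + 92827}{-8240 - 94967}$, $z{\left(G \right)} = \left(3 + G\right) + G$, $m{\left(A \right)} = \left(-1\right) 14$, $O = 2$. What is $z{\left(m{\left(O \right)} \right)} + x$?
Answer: $- \frac{2754249}{103207} \approx -26.687$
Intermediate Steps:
$m{\left(A \right)} = -14$
$z{\left(G \right)} = 3 + 2 G$
$x = - \frac{174074}{103207}$ ($x = \frac{174074}{-103207} = 174074 \left(- \frac{1}{103207}\right) = - \frac{174074}{103207} \approx -1.6866$)
$z{\left(m{\left(O \right)} \right)} + x = \left(3 + 2 \left(-14\right)\right) - \frac{174074}{103207} = \left(3 - 28\right) - \frac{174074}{103207} = -25 - \frac{174074}{103207} = - \frac{2754249}{103207}$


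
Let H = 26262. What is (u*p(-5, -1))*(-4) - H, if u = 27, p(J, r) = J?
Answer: -25722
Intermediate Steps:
(u*p(-5, -1))*(-4) - H = (27*(-5))*(-4) - 1*26262 = -135*(-4) - 26262 = 540 - 26262 = -25722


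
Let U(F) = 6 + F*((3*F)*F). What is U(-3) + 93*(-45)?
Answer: -4260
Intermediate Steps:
U(F) = 6 + 3*F³ (U(F) = 6 + F*(3*F²) = 6 + 3*F³)
U(-3) + 93*(-45) = (6 + 3*(-3)³) + 93*(-45) = (6 + 3*(-27)) - 4185 = (6 - 81) - 4185 = -75 - 4185 = -4260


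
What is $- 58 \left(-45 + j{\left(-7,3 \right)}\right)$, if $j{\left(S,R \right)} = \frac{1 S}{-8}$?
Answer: $\frac{10237}{4} \approx 2559.3$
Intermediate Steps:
$j{\left(S,R \right)} = - \frac{S}{8}$ ($j{\left(S,R \right)} = S \left(- \frac{1}{8}\right) = - \frac{S}{8}$)
$- 58 \left(-45 + j{\left(-7,3 \right)}\right) = - 58 \left(-45 - - \frac{7}{8}\right) = - 58 \left(-45 + \frac{7}{8}\right) = \left(-58\right) \left(- \frac{353}{8}\right) = \frac{10237}{4}$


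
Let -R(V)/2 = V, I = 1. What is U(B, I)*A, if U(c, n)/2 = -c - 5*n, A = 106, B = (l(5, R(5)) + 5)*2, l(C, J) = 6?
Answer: -5724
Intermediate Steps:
R(V) = -2*V
B = 22 (B = (6 + 5)*2 = 11*2 = 22)
U(c, n) = -10*n - 2*c (U(c, n) = 2*(-c - 5*n) = -10*n - 2*c)
U(B, I)*A = (-10*1 - 2*22)*106 = (-10 - 44)*106 = -54*106 = -5724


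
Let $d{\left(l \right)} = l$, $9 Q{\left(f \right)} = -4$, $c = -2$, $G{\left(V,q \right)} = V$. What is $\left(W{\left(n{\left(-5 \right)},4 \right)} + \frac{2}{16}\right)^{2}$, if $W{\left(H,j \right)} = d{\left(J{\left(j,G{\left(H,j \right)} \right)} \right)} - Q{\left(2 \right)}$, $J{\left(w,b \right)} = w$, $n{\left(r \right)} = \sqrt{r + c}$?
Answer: $\frac{108241}{5184} \approx 20.88$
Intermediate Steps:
$Q{\left(f \right)} = - \frac{4}{9}$ ($Q{\left(f \right)} = \frac{1}{9} \left(-4\right) = - \frac{4}{9}$)
$n{\left(r \right)} = \sqrt{-2 + r}$ ($n{\left(r \right)} = \sqrt{r - 2} = \sqrt{-2 + r}$)
$W{\left(H,j \right)} = \frac{4}{9} + j$ ($W{\left(H,j \right)} = j - - \frac{4}{9} = j + \frac{4}{9} = \frac{4}{9} + j$)
$\left(W{\left(n{\left(-5 \right)},4 \right)} + \frac{2}{16}\right)^{2} = \left(\left(\frac{4}{9} + 4\right) + \frac{2}{16}\right)^{2} = \left(\frac{40}{9} + 2 \cdot \frac{1}{16}\right)^{2} = \left(\frac{40}{9} + \frac{1}{8}\right)^{2} = \left(\frac{329}{72}\right)^{2} = \frac{108241}{5184}$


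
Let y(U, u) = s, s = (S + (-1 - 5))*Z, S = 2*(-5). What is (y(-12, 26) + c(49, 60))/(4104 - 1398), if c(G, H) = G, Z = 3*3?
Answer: -95/2706 ≈ -0.035107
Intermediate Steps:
Z = 9
S = -10
s = -144 (s = (-10 + (-1 - 5))*9 = (-10 - 6)*9 = -16*9 = -144)
y(U, u) = -144
(y(-12, 26) + c(49, 60))/(4104 - 1398) = (-144 + 49)/(4104 - 1398) = -95/2706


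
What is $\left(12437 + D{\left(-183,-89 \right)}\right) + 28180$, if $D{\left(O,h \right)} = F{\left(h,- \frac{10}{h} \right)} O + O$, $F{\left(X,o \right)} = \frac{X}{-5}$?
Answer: $\frac{185883}{5} \approx 37177.0$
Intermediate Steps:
$F{\left(X,o \right)} = - \frac{X}{5}$ ($F{\left(X,o \right)} = X \left(- \frac{1}{5}\right) = - \frac{X}{5}$)
$D{\left(O,h \right)} = O - \frac{O h}{5}$ ($D{\left(O,h \right)} = - \frac{h}{5} O + O = - \frac{O h}{5} + O = O - \frac{O h}{5}$)
$\left(12437 + D{\left(-183,-89 \right)}\right) + 28180 = \left(12437 + \frac{1}{5} \left(-183\right) \left(5 - -89\right)\right) + 28180 = \left(12437 + \frac{1}{5} \left(-183\right) \left(5 + 89\right)\right) + 28180 = \left(12437 + \frac{1}{5} \left(-183\right) 94\right) + 28180 = \left(12437 - \frac{17202}{5}\right) + 28180 = \frac{44983}{5} + 28180 = \frac{185883}{5}$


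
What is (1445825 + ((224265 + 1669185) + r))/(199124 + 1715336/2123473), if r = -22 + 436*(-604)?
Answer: 6531609711957/422836152988 ≈ 15.447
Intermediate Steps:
r = -263366 (r = -22 - 263344 = -263366)
(1445825 + ((224265 + 1669185) + r))/(199124 + 1715336/2123473) = (1445825 + ((224265 + 1669185) - 263366))/(199124 + 1715336/2123473) = (1445825 + (1893450 - 263366))/(199124 + 1715336*(1/2123473)) = (1445825 + 1630084)/(199124 + 1715336/2123473) = 3075909/(422836152988/2123473) = 3075909*(2123473/422836152988) = 6531609711957/422836152988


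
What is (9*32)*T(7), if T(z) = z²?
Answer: 14112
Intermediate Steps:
(9*32)*T(7) = (9*32)*7² = 288*49 = 14112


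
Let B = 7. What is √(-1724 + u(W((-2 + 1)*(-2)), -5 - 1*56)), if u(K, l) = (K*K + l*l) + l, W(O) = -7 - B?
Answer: 2*√533 ≈ 46.174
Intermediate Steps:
W(O) = -14 (W(O) = -7 - 1*7 = -7 - 7 = -14)
u(K, l) = l + K² + l² (u(K, l) = (K² + l²) + l = l + K² + l²)
√(-1724 + u(W((-2 + 1)*(-2)), -5 - 1*56)) = √(-1724 + ((-5 - 1*56) + (-14)² + (-5 - 1*56)²)) = √(-1724 + ((-5 - 56) + 196 + (-5 - 56)²)) = √(-1724 + (-61 + 196 + (-61)²)) = √(-1724 + (-61 + 196 + 3721)) = √(-1724 + 3856) = √2132 = 2*√533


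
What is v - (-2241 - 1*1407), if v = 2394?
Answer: 6042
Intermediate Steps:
v - (-2241 - 1*1407) = 2394 - (-2241 - 1*1407) = 2394 - (-2241 - 1407) = 2394 - 1*(-3648) = 2394 + 3648 = 6042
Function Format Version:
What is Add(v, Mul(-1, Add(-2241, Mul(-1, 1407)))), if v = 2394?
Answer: 6042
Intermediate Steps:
Add(v, Mul(-1, Add(-2241, Mul(-1, 1407)))) = Add(2394, Mul(-1, Add(-2241, Mul(-1, 1407)))) = Add(2394, Mul(-1, Add(-2241, -1407))) = Add(2394, Mul(-1, -3648)) = Add(2394, 3648) = 6042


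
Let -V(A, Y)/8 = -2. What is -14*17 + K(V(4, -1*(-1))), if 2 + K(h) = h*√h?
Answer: -176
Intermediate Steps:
V(A, Y) = 16 (V(A, Y) = -8*(-2) = 16)
K(h) = -2 + h^(3/2) (K(h) = -2 + h*√h = -2 + h^(3/2))
-14*17 + K(V(4, -1*(-1))) = -14*17 + (-2 + 16^(3/2)) = -238 + (-2 + 64) = -238 + 62 = -176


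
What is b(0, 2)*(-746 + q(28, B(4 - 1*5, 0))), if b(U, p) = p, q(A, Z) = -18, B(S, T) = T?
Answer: -1528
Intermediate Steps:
b(0, 2)*(-746 + q(28, B(4 - 1*5, 0))) = 2*(-746 - 18) = 2*(-764) = -1528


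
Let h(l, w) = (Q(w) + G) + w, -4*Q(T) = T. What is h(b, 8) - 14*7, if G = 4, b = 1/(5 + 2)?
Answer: -88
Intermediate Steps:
b = ⅐ (b = 1/7 = ⅐ ≈ 0.14286)
Q(T) = -T/4
h(l, w) = 4 + 3*w/4 (h(l, w) = (-w/4 + 4) + w = (4 - w/4) + w = 4 + 3*w/4)
h(b, 8) - 14*7 = (4 + (¾)*8) - 14*7 = (4 + 6) - 98 = 10 - 98 = -88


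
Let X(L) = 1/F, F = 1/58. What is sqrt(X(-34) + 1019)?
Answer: sqrt(1077) ≈ 32.818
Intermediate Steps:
F = 1/58 ≈ 0.017241
X(L) = 58 (X(L) = 1/(1/58) = 58)
sqrt(X(-34) + 1019) = sqrt(58 + 1019) = sqrt(1077)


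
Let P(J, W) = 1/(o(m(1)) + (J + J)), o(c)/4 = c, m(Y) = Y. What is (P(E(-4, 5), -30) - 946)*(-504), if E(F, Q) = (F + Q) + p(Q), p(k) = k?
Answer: 953505/2 ≈ 4.7675e+5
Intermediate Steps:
E(F, Q) = F + 2*Q (E(F, Q) = (F + Q) + Q = F + 2*Q)
o(c) = 4*c
P(J, W) = 1/(4 + 2*J) (P(J, W) = 1/(4*1 + (J + J)) = 1/(4 + 2*J))
(P(E(-4, 5), -30) - 946)*(-504) = (1/(2*(2 + (-4 + 2*5))) - 946)*(-504) = (1/(2*(2 + (-4 + 10))) - 946)*(-504) = (1/(2*(2 + 6)) - 946)*(-504) = ((½)/8 - 946)*(-504) = ((½)*(⅛) - 946)*(-504) = (1/16 - 946)*(-504) = -15135/16*(-504) = 953505/2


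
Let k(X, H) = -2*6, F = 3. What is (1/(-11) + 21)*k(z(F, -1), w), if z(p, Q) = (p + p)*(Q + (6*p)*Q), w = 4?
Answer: -2760/11 ≈ -250.91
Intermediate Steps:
z(p, Q) = 2*p*(Q + 6*Q*p) (z(p, Q) = (2*p)*(Q + 6*Q*p) = 2*p*(Q + 6*Q*p))
k(X, H) = -12
(1/(-11) + 21)*k(z(F, -1), w) = (1/(-11) + 21)*(-12) = (-1/11 + 21)*(-12) = (230/11)*(-12) = -2760/11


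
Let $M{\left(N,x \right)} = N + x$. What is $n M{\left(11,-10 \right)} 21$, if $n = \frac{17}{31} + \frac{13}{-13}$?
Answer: $- \frac{294}{31} \approx -9.4839$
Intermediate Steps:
$n = - \frac{14}{31}$ ($n = 17 \cdot \frac{1}{31} + 13 \left(- \frac{1}{13}\right) = \frac{17}{31} - 1 = - \frac{14}{31} \approx -0.45161$)
$n M{\left(11,-10 \right)} 21 = - \frac{14 \left(11 - 10\right)}{31} \cdot 21 = \left(- \frac{14}{31}\right) 1 \cdot 21 = \left(- \frac{14}{31}\right) 21 = - \frac{294}{31}$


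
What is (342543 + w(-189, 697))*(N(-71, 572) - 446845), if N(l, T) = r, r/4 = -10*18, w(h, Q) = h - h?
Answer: -153310257795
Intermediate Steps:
w(h, Q) = 0
r = -720 (r = 4*(-10*18) = 4*(-180) = -720)
N(l, T) = -720
(342543 + w(-189, 697))*(N(-71, 572) - 446845) = (342543 + 0)*(-720 - 446845) = 342543*(-447565) = -153310257795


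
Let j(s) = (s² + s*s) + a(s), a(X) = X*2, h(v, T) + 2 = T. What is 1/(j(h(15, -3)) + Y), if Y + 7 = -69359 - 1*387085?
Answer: -1/456411 ≈ -2.1910e-6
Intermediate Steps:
h(v, T) = -2 + T
a(X) = 2*X
Y = -456451 (Y = -7 + (-69359 - 1*387085) = -7 + (-69359 - 387085) = -7 - 456444 = -456451)
j(s) = 2*s + 2*s² (j(s) = (s² + s*s) + 2*s = (s² + s²) + 2*s = 2*s² + 2*s = 2*s + 2*s²)
1/(j(h(15, -3)) + Y) = 1/(2*(-2 - 3)*(1 + (-2 - 3)) - 456451) = 1/(2*(-5)*(1 - 5) - 456451) = 1/(2*(-5)*(-4) - 456451) = 1/(40 - 456451) = 1/(-456411) = -1/456411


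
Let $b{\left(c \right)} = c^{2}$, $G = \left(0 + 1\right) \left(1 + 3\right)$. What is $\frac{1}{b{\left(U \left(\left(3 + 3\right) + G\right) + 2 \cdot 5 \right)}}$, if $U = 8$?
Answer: $\frac{1}{8100} \approx 0.00012346$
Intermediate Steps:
$G = 4$ ($G = 1 \cdot 4 = 4$)
$\frac{1}{b{\left(U \left(\left(3 + 3\right) + G\right) + 2 \cdot 5 \right)}} = \frac{1}{\left(8 \left(\left(3 + 3\right) + 4\right) + 2 \cdot 5\right)^{2}} = \frac{1}{\left(8 \left(6 + 4\right) + 10\right)^{2}} = \frac{1}{\left(8 \cdot 10 + 10\right)^{2}} = \frac{1}{\left(80 + 10\right)^{2}} = \frac{1}{90^{2}} = \frac{1}{8100}$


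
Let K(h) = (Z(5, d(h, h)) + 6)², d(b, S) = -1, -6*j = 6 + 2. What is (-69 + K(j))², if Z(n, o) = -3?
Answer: 3600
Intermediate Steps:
j = -4/3 (j = -(6 + 2)/6 = -⅙*8 = -4/3 ≈ -1.3333)
K(h) = 9 (K(h) = (-3 + 6)² = 3² = 9)
(-69 + K(j))² = (-69 + 9)² = (-60)² = 3600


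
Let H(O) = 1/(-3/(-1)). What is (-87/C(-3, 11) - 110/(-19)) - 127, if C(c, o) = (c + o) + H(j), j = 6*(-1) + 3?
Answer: -62534/475 ≈ -131.65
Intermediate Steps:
j = -3 (j = -6 + 3 = -3)
H(O) = ⅓ (H(O) = 1/(-3*(-1)) = 1/3 = ⅓)
C(c, o) = ⅓ + c + o (C(c, o) = (c + o) + ⅓ = ⅓ + c + o)
(-87/C(-3, 11) - 110/(-19)) - 127 = (-87/(⅓ - 3 + 11) - 110/(-19)) - 127 = (-87/25/3 - 110*(-1/19)) - 127 = (-87*3/25 + 110/19) - 127 = (-261/25 + 110/19) - 127 = -2209/475 - 127 = -62534/475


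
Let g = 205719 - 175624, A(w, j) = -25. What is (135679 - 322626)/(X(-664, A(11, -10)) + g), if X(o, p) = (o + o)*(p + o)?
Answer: -186947/945087 ≈ -0.19781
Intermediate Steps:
X(o, p) = 2*o*(o + p) (X(o, p) = (2*o)*(o + p) = 2*o*(o + p))
g = 30095
(135679 - 322626)/(X(-664, A(11, -10)) + g) = (135679 - 322626)/(2*(-664)*(-664 - 25) + 30095) = -186947/(2*(-664)*(-689) + 30095) = -186947/(914992 + 30095) = -186947/945087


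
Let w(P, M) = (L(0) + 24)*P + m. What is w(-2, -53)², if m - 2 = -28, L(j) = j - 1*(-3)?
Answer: 6400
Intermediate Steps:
L(j) = 3 + j (L(j) = j + 3 = 3 + j)
m = -26 (m = 2 - 28 = -26)
w(P, M) = -26 + 27*P (w(P, M) = ((3 + 0) + 24)*P - 26 = (3 + 24)*P - 26 = 27*P - 26 = -26 + 27*P)
w(-2, -53)² = (-26 + 27*(-2))² = (-26 - 54)² = (-80)² = 6400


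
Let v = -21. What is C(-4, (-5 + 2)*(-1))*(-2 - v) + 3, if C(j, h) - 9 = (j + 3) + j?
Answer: 79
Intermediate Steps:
C(j, h) = 12 + 2*j (C(j, h) = 9 + ((j + 3) + j) = 9 + ((3 + j) + j) = 9 + (3 + 2*j) = 12 + 2*j)
C(-4, (-5 + 2)*(-1))*(-2 - v) + 3 = (12 + 2*(-4))*(-2 - 1*(-21)) + 3 = (12 - 8)*(-2 + 21) + 3 = 4*19 + 3 = 76 + 3 = 79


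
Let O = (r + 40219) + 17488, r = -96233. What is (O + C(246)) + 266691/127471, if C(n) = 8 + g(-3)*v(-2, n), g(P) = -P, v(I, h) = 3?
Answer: -4908514048/127471 ≈ -38507.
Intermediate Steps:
O = -38526 (O = (-96233 + 40219) + 17488 = -56014 + 17488 = -38526)
C(n) = 17 (C(n) = 8 - 1*(-3)*3 = 8 + 3*3 = 8 + 9 = 17)
(O + C(246)) + 266691/127471 = (-38526 + 17) + 266691/127471 = -38509 + 266691*(1/127471) = -38509 + 266691/127471 = -4908514048/127471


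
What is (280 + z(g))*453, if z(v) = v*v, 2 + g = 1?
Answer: 127293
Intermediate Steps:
g = -1 (g = -2 + 1 = -1)
z(v) = v²
(280 + z(g))*453 = (280 + (-1)²)*453 = (280 + 1)*453 = 281*453 = 127293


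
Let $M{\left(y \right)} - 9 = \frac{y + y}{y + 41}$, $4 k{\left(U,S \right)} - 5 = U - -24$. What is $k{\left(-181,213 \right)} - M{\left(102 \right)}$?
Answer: $- \frac{6925}{143} \approx -48.427$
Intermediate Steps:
$k{\left(U,S \right)} = \frac{29}{4} + \frac{U}{4}$ ($k{\left(U,S \right)} = \frac{5}{4} + \frac{U - -24}{4} = \frac{5}{4} + \frac{U + 24}{4} = \frac{5}{4} + \frac{24 + U}{4} = \frac{5}{4} + \left(6 + \frac{U}{4}\right) = \frac{29}{4} + \frac{U}{4}$)
$M{\left(y \right)} = 9 + \frac{2 y}{41 + y}$ ($M{\left(y \right)} = 9 + \frac{y + y}{y + 41} = 9 + \frac{2 y}{41 + y}$)
$k{\left(-181,213 \right)} - M{\left(102 \right)} = \left(\frac{29}{4} + \frac{1}{4} \left(-181\right)\right) - \frac{369 + 11 \cdot 102}{41 + 102} = \left(\frac{29}{4} - \frac{181}{4}\right) - \frac{369 + 1122}{143} = -38 - \frac{1}{143} \cdot 1491 = -38 - \frac{1491}{143} = - \frac{6925}{143}$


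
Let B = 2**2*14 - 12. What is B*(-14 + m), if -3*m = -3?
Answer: -572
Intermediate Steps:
m = 1 (m = -1/3*(-3) = 1)
B = 44 (B = 4*14 - 12 = 56 - 12 = 44)
B*(-14 + m) = 44*(-14 + 1) = 44*(-13) = -572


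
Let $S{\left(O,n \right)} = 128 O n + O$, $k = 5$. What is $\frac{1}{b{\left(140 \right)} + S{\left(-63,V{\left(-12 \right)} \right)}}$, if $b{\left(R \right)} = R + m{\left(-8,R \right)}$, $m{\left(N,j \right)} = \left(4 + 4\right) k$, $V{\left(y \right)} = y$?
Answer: $\frac{1}{96885} \approx 1.0322 \cdot 10^{-5}$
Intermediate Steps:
$m{\left(N,j \right)} = 40$ ($m{\left(N,j \right)} = \left(4 + 4\right) 5 = 8 \cdot 5 = 40$)
$b{\left(R \right)} = 40 + R$ ($b{\left(R \right)} = R + 40 = 40 + R$)
$S{\left(O,n \right)} = O + 128 O n$ ($S{\left(O,n \right)} = 128 O n + O = O + 128 O n$)
$\frac{1}{b{\left(140 \right)} + S{\left(-63,V{\left(-12 \right)} \right)}} = \frac{1}{\left(40 + 140\right) - 63 \left(1 + 128 \left(-12\right)\right)} = \frac{1}{180 - 63 \left(1 - 1536\right)} = \frac{1}{180 - -96705} = \frac{1}{180 + 96705} = \frac{1}{96885}$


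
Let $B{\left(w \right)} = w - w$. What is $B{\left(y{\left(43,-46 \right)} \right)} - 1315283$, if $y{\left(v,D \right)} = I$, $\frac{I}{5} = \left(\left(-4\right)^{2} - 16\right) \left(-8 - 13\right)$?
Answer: $-1315283$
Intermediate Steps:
$I = 0$ ($I = 5 \left(\left(-4\right)^{2} - 16\right) \left(-8 - 13\right) = 5 \left(16 - 16\right) \left(-21\right) = 5 \cdot 0 \left(-21\right) = 5 \cdot 0 = 0$)
$y{\left(v,D \right)} = 0$
$B{\left(w \right)} = 0$
$B{\left(y{\left(43,-46 \right)} \right)} - 1315283 = 0 - 1315283 = -1315283$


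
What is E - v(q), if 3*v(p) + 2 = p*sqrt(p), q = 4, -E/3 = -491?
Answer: 1471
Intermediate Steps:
E = 1473 (E = -3*(-491) = 1473)
v(p) = -2/3 + p**(3/2)/3 (v(p) = -2/3 + (p*sqrt(p))/3 = -2/3 + p**(3/2)/3)
E - v(q) = 1473 - (-2/3 + 4**(3/2)/3) = 1473 - (-2/3 + (1/3)*8) = 1473 - (-2/3 + 8/3) = 1473 - 1*2 = 1473 - 2 = 1471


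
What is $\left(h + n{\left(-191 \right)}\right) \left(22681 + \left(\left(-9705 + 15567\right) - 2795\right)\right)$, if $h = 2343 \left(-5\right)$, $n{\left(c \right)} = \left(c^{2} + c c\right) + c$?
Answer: $1572069888$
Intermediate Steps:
$n{\left(c \right)} = c + 2 c^{2}$ ($n{\left(c \right)} = \left(c^{2} + c^{2}\right) + c = 2 c^{2} + c = c + 2 c^{2}$)
$h = -11715$
$\left(h + n{\left(-191 \right)}\right) \left(22681 + \left(\left(-9705 + 15567\right) - 2795\right)\right) = \left(-11715 - 191 \left(1 + 2 \left(-191\right)\right)\right) \left(22681 + \left(\left(-9705 + 15567\right) - 2795\right)\right) = \left(-11715 - 191 \left(1 - 382\right)\right) \left(22681 + \left(5862 - 2795\right)\right) = \left(-11715 - -72771\right) \left(22681 + 3067\right) = \left(-11715 + 72771\right) 25748 = 61056 \cdot 25748 = 1572069888$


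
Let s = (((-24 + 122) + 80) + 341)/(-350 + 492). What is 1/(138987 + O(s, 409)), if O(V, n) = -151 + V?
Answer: 142/19715231 ≈ 7.2026e-6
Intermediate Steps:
s = 519/142 (s = ((98 + 80) + 341)/142 = (178 + 341)*(1/142) = 519*(1/142) = 519/142 ≈ 3.6549)
1/(138987 + O(s, 409)) = 1/(138987 + (-151 + 519/142)) = 1/(138987 - 20923/142) = 1/(19715231/142) = 142/19715231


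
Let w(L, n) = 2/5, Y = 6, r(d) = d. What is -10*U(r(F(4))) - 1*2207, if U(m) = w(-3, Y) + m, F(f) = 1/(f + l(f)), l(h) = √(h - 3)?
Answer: -2213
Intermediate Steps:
l(h) = √(-3 + h)
F(f) = 1/(f + √(-3 + f))
w(L, n) = ⅖ (w(L, n) = 2*(⅕) = ⅖)
U(m) = ⅖ + m
-10*U(r(F(4))) - 1*2207 = -10*(⅖ + 1/(4 + √(-3 + 4))) - 1*2207 = -10*(⅖ + 1/(4 + √1)) - 2207 = -10*(⅖ + 1/(4 + 1)) - 2207 = -10*(⅖ + 1/5) - 2207 = -10*(⅖ + ⅕) - 2207 = -10*⅗ - 2207 = -6 - 2207 = -2213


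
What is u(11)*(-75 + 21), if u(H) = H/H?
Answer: -54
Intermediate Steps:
u(H) = 1
u(11)*(-75 + 21) = 1*(-75 + 21) = 1*(-54) = -54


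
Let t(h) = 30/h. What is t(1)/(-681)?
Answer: -10/227 ≈ -0.044053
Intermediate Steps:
t(1)/(-681) = (30/1)/(-681) = (30*1)*(-1/681) = 30*(-1/681) = -10/227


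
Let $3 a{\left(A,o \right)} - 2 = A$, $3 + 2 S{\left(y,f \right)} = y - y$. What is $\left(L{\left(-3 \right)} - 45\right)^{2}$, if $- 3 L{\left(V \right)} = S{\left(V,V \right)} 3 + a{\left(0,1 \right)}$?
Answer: $\frac{619369}{324} \approx 1911.6$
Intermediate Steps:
$S{\left(y,f \right)} = - \frac{3}{2}$ ($S{\left(y,f \right)} = - \frac{3}{2} + \frac{y - y}{2} = - \frac{3}{2} + \frac{1}{2} \cdot 0 = - \frac{3}{2} + 0 = - \frac{3}{2}$)
$a{\left(A,o \right)} = \frac{2}{3} + \frac{A}{3}$
$L{\left(V \right)} = \frac{23}{18}$ ($L{\left(V \right)} = - \frac{\left(- \frac{3}{2}\right) 3 + \left(\frac{2}{3} + \frac{1}{3} \cdot 0\right)}{3} = - \frac{- \frac{9}{2} + \left(\frac{2}{3} + 0\right)}{3} = - \frac{- \frac{9}{2} + \frac{2}{3}}{3} = \left(- \frac{1}{3}\right) \left(- \frac{23}{6}\right) = \frac{23}{18}$)
$\left(L{\left(-3 \right)} - 45\right)^{2} = \left(\frac{23}{18} - 45\right)^{2} = \left(- \frac{787}{18}\right)^{2} = \frac{619369}{324}$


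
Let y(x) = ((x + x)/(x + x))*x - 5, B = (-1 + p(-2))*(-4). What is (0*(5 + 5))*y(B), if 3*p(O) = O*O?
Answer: 0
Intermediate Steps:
p(O) = O²/3 (p(O) = (O*O)/3 = O²/3)
B = -4/3 (B = (-1 + (⅓)*(-2)²)*(-4) = (-1 + (⅓)*4)*(-4) = (-1 + 4/3)*(-4) = (⅓)*(-4) = -4/3 ≈ -1.3333)
y(x) = -5 + x (y(x) = ((2*x)/((2*x)))*x - 5 = ((2*x)*(1/(2*x)))*x - 5 = 1*x - 5 = x - 5 = -5 + x)
(0*(5 + 5))*y(B) = (0*(5 + 5))*(-5 - 4/3) = (0*10)*(-19/3) = 0*(-19/3) = 0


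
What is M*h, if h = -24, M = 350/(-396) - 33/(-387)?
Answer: 27196/1419 ≈ 19.166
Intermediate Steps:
M = -6799/8514 (M = 350*(-1/396) - 33*(-1/387) = -175/198 + 11/129 = -6799/8514 ≈ -0.79857)
M*h = -6799/8514*(-24) = 27196/1419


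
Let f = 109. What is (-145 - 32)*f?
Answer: -19293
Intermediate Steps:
(-145 - 32)*f = (-145 - 32)*109 = -177*109 = -19293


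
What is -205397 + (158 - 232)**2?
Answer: -199921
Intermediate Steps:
-205397 + (158 - 232)**2 = -205397 + (-74)**2 = -205397 + 5476 = -199921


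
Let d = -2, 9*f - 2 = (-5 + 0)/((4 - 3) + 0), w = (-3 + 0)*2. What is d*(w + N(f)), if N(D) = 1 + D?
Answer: 32/3 ≈ 10.667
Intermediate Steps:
w = -6 (w = -3*2 = -6)
f = -⅓ (f = 2/9 + ((-5 + 0)/((4 - 3) + 0))/9 = 2/9 + (-5/(1 + 0))/9 = 2/9 + (-5/1)/9 = 2/9 + (-5*1)/9 = 2/9 + (⅑)*(-5) = 2/9 - 5/9 = -⅓ ≈ -0.33333)
d*(w + N(f)) = -2*(-6 + (1 - ⅓)) = -2*(-6 + ⅔) = -2*(-16/3) = 32/3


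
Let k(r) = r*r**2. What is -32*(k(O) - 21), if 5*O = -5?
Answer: 704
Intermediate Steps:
O = -1 (O = (1/5)*(-5) = -1)
k(r) = r**3
-32*(k(O) - 21) = -32*((-1)**3 - 21) = -32*(-1 - 21) = -32*(-22) = 704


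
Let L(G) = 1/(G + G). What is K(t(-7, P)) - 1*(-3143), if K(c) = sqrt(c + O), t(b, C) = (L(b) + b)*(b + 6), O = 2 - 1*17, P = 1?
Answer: 3143 + I*sqrt(1554)/14 ≈ 3143.0 + 2.8158*I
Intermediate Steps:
L(G) = 1/(2*G)
O = -15 (O = 2 - 17 = -15)
t(b, C) = (6 + b)*(b + 1/(2*b)) (t(b, C) = (1/(2*b) + b)*(b + 6) = (b + 1/(2*b))*(6 + b) = (6 + b)*(b + 1/(2*b)))
K(c) = sqrt(-15 + c) (K(c) = sqrt(c - 15) = sqrt(-15 + c))
K(t(-7, P)) - 1*(-3143) = sqrt(-15 + (1/2 + (-7)**2 + 3/(-7) + 6*(-7))) - 1*(-3143) = sqrt(-15 + (1/2 + 49 + 3*(-1/7) - 42)) + 3143 = sqrt(-15 + (1/2 + 49 - 3/7 - 42)) + 3143 = sqrt(-15 + 99/14) + 3143 = sqrt(-111/14) + 3143 = I*sqrt(1554)/14 + 3143 = 3143 + I*sqrt(1554)/14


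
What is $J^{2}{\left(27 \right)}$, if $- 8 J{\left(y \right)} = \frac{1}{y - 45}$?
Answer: $\frac{1}{20736} \approx 4.8225 \cdot 10^{-5}$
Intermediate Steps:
$J{\left(y \right)} = - \frac{1}{8 \left(-45 + y\right)}$ ($J{\left(y \right)} = - \frac{1}{8 \left(y - 45\right)} = - \frac{1}{8 \left(-45 + y\right)}$)
$J^{2}{\left(27 \right)} = \left(- \frac{1}{-360 + 8 \cdot 27}\right)^{2} = \left(- \frac{1}{-360 + 216}\right)^{2} = \left(- \frac{1}{-144}\right)^{2} = \left(\left(-1\right) \left(- \frac{1}{144}\right)\right)^{2} = \left(\frac{1}{144}\right)^{2} = \frac{1}{20736}$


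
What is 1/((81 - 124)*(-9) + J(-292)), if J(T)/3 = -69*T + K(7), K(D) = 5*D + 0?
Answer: 1/60936 ≈ 1.6411e-5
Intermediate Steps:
K(D) = 5*D
J(T) = 105 - 207*T (J(T) = 3*(-69*T + 5*7) = 3*(-69*T + 35) = 3*(35 - 69*T) = 105 - 207*T)
1/((81 - 124)*(-9) + J(-292)) = 1/((81 - 124)*(-9) + (105 - 207*(-292))) = 1/(-43*(-9) + (105 + 60444)) = 1/(387 + 60549) = 1/60936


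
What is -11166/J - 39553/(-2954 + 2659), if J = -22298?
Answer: 442623382/3288955 ≈ 134.58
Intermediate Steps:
-11166/J - 39553/(-2954 + 2659) = -11166/(-22298) - 39553/(-2954 + 2659) = -11166*(-1/22298) - 39553/(-295) = 5583/11149 - 39553*(-1/295) = 5583/11149 + 39553/295 = 442623382/3288955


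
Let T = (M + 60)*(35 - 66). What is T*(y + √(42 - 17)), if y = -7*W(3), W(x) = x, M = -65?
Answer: -2480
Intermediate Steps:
y = -21 (y = -7*3 = -21)
T = 155 (T = (-65 + 60)*(35 - 66) = -5*(-31) = 155)
T*(y + √(42 - 17)) = 155*(-21 + √(42 - 17)) = 155*(-21 + √25) = 155*(-21 + 5) = 155*(-16) = -2480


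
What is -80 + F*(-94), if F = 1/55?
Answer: -4494/55 ≈ -81.709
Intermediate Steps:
F = 1/55 ≈ 0.018182
-80 + F*(-94) = -80 + (1/55)*(-94) = -80 - 94/55 = -4494/55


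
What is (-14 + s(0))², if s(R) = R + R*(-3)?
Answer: 196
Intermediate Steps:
s(R) = -2*R (s(R) = R - 3*R = -2*R)
(-14 + s(0))² = (-14 - 2*0)² = (-14 + 0)² = (-14)² = 196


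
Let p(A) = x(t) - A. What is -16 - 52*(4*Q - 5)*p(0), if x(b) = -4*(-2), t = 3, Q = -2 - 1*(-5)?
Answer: -2928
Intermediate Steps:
Q = 3 (Q = -2 + 5 = 3)
x(b) = 8
p(A) = 8 - A
-16 - 52*(4*Q - 5)*p(0) = -16 - 52*(4*3 - 5)*(8 - 1*0) = -16 - 52*(12 - 5)*(8 + 0) = -16 - 364*8 = -16 - 52*56 = -16 - 2912 = -2928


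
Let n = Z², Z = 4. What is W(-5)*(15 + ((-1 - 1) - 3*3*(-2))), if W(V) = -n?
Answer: -496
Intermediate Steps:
n = 16 (n = 4² = 16)
W(V) = -16 (W(V) = -1*16 = -16)
W(-5)*(15 + ((-1 - 1) - 3*3*(-2))) = -16*(15 + ((-1 - 1) - 3*3*(-2))) = -16*(15 + (-2 - 9*(-2))) = -16*(15 + (-2 + 18)) = -16*(15 + 16) = -16*31 = -496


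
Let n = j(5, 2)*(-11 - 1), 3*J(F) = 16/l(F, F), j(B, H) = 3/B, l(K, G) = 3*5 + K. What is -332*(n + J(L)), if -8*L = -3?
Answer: 4197808/1845 ≈ 2275.2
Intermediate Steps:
l(K, G) = 15 + K
L = 3/8 (L = -⅛*(-3) = 3/8 ≈ 0.37500)
J(F) = 16/(3*(15 + F)) (J(F) = (16/(15 + F))/3 = 16/(3*(15 + F)))
n = -36/5 (n = (3/5)*(-11 - 1) = (3*(⅕))*(-12) = (⅗)*(-12) = -36/5 ≈ -7.2000)
-332*(n + J(L)) = -332*(-36/5 + 16/(3*(15 + 3/8))) = -332*(-36/5 + 16/(3*(123/8))) = -332*(-36/5 + (16/3)*(8/123)) = -332*(-36/5 + 128/369) = -332*(-12644/1845) = 4197808/1845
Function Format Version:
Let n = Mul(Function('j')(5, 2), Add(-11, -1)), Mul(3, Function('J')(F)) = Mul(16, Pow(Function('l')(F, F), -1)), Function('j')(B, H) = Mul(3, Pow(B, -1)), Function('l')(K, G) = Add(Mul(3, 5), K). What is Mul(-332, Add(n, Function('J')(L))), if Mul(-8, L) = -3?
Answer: Rational(4197808, 1845) ≈ 2275.2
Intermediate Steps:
Function('l')(K, G) = Add(15, K)
L = Rational(3, 8) (L = Mul(Rational(-1, 8), -3) = Rational(3, 8) ≈ 0.37500)
Function('J')(F) = Mul(Rational(16, 3), Pow(Add(15, F), -1)) (Function('J')(F) = Mul(Rational(1, 3), Mul(16, Pow(Add(15, F), -1))) = Mul(Rational(16, 3), Pow(Add(15, F), -1)))
n = Rational(-36, 5) (n = Mul(Mul(3, Pow(5, -1)), Add(-11, -1)) = Mul(Mul(3, Rational(1, 5)), -12) = Mul(Rational(3, 5), -12) = Rational(-36, 5) ≈ -7.2000)
Mul(-332, Add(n, Function('J')(L))) = Mul(-332, Add(Rational(-36, 5), Mul(Rational(16, 3), Pow(Add(15, Rational(3, 8)), -1)))) = Mul(-332, Add(Rational(-36, 5), Mul(Rational(16, 3), Pow(Rational(123, 8), -1)))) = Mul(-332, Add(Rational(-36, 5), Mul(Rational(16, 3), Rational(8, 123)))) = Mul(-332, Add(Rational(-36, 5), Rational(128, 369))) = Mul(-332, Rational(-12644, 1845)) = Rational(4197808, 1845)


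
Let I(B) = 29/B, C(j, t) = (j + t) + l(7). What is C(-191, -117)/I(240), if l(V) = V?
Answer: -72240/29 ≈ -2491.0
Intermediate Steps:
C(j, t) = 7 + j + t (C(j, t) = (j + t) + 7 = 7 + j + t)
C(-191, -117)/I(240) = (7 - 191 - 117)/((29/240)) = -301/(29*(1/240)) = -301/29/240 = -301*240/29 = -72240/29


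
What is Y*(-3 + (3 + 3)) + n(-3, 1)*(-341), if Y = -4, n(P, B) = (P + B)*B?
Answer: 670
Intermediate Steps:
n(P, B) = B*(B + P) (n(P, B) = (B + P)*B = B*(B + P))
Y*(-3 + (3 + 3)) + n(-3, 1)*(-341) = -4*(-3 + (3 + 3)) + (1*(1 - 3))*(-341) = -4*(-3 + 6) + (1*(-2))*(-341) = -4*3 - 2*(-341) = -12 + 682 = 670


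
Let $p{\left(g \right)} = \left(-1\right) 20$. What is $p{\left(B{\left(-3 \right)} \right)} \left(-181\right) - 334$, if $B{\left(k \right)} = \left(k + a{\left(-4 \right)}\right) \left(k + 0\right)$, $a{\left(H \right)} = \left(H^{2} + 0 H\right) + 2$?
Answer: $3286$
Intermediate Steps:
$a{\left(H \right)} = 2 + H^{2}$ ($a{\left(H \right)} = \left(H^{2} + 0\right) + 2 = H^{2} + 2 = 2 + H^{2}$)
$B{\left(k \right)} = k \left(18 + k\right)$ ($B{\left(k \right)} = \left(k + \left(2 + \left(-4\right)^{2}\right)\right) \left(k + 0\right) = \left(k + \left(2 + 16\right)\right) k = \left(k + 18\right) k = \left(18 + k\right) k = k \left(18 + k\right)$)
$p{\left(g \right)} = -20$
$p{\left(B{\left(-3 \right)} \right)} \left(-181\right) - 334 = \left(-20\right) \left(-181\right) - 334 = 3620 - 334 = 3286$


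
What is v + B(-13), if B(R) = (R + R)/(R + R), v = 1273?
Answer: 1274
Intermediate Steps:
B(R) = 1 (B(R) = (2*R)/((2*R)) = (2*R)*(1/(2*R)) = 1)
v + B(-13) = 1273 + 1 = 1274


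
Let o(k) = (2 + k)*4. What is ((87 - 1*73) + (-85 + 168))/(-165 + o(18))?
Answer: -97/85 ≈ -1.1412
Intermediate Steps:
o(k) = 8 + 4*k
((87 - 1*73) + (-85 + 168))/(-165 + o(18)) = ((87 - 1*73) + (-85 + 168))/(-165 + (8 + 4*18)) = ((87 - 73) + 83)/(-165 + (8 + 72)) = (14 + 83)/(-165 + 80) = 97/(-85) = 97*(-1/85) = -97/85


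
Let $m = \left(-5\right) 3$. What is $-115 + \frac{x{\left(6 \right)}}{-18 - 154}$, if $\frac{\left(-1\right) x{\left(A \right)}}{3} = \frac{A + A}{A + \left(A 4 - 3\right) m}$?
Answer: $- \frac{509338}{4429} \approx -115.0$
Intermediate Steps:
$m = -15$
$x{\left(A \right)} = - \frac{6 A}{45 - 59 A}$ ($x{\left(A \right)} = - 3 \frac{A + A}{A + \left(A 4 - 3\right) \left(-15\right)} = - 3 \frac{2 A}{A + \left(4 A - 3\right) \left(-15\right)} = - 3 \frac{2 A}{A + \left(-3 + 4 A\right) \left(-15\right)} = - 3 \frac{2 A}{A - \left(-45 + 60 A\right)} = - 3 \frac{2 A}{45 - 59 A} = - \frac{6 A}{45 - 59 A}$)
$-115 + \frac{x{\left(6 \right)}}{-18 - 154} = -115 + \frac{6 \cdot 6 \frac{1}{-45 + 59 \cdot 6}}{-18 - 154} = -115 + \frac{6 \cdot 6 \frac{1}{-45 + 354}}{-172} = -115 + 6 \cdot 6 \cdot \frac{1}{309} \left(- \frac{1}{172}\right) = -115 + \frac{12}{103} \left(- \frac{1}{172}\right) = -115 - \frac{3}{4429} = - \frac{509338}{4429}$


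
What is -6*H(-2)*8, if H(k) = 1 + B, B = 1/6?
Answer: -56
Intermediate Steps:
B = ⅙ ≈ 0.16667
H(k) = 7/6 (H(k) = 1 + ⅙ = 7/6)
-6*H(-2)*8 = -6*7/6*8 = -7*8 = -56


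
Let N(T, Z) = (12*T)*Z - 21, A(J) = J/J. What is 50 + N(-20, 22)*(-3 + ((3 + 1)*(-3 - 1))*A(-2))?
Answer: 100769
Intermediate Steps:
A(J) = 1
N(T, Z) = -21 + 12*T*Z (N(T, Z) = 12*T*Z - 21 = -21 + 12*T*Z)
50 + N(-20, 22)*(-3 + ((3 + 1)*(-3 - 1))*A(-2)) = 50 + (-21 + 12*(-20)*22)*(-3 + ((3 + 1)*(-3 - 1))*1) = 50 + (-21 - 5280)*(-3 + (4*(-4))*1) = 50 - 5301*(-3 - 16*1) = 50 - 5301*(-3 - 16) = 50 - 5301*(-19) = 50 + 100719 = 100769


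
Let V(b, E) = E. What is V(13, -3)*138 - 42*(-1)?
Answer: -372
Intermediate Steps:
V(13, -3)*138 - 42*(-1) = -3*138 - 42*(-1) = -414 + 42 = -372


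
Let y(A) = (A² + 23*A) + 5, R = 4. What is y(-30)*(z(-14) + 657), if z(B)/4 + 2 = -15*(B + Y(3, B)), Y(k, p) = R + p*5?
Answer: 1171535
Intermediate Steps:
y(A) = 5 + A² + 23*A
Y(k, p) = 4 + 5*p (Y(k, p) = 4 + p*5 = 4 + 5*p)
z(B) = -248 - 360*B (z(B) = -8 + 4*(-15*(B + (4 + 5*B))) = -8 + 4*(-15*(4 + 6*B)) = -8 + 4*(-60 - 90*B) = -8 + (-240 - 360*B) = -248 - 360*B)
y(-30)*(z(-14) + 657) = (5 + (-30)² + 23*(-30))*((-248 - 360*(-14)) + 657) = (5 + 900 - 690)*((-248 + 5040) + 657) = 215*(4792 + 657) = 215*5449 = 1171535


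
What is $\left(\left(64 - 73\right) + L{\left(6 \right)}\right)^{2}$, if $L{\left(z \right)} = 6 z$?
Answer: $729$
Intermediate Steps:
$\left(\left(64 - 73\right) + L{\left(6 \right)}\right)^{2} = \left(\left(64 - 73\right) + 6 \cdot 6\right)^{2} = \left(\left(64 - 73\right) + 36\right)^{2} = \left(-9 + 36\right)^{2} = 27^{2} = 729$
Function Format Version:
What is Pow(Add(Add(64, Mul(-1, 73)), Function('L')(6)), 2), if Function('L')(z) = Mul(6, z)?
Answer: 729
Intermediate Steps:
Pow(Add(Add(64, Mul(-1, 73)), Function('L')(6)), 2) = Pow(Add(Add(64, Mul(-1, 73)), Mul(6, 6)), 2) = Pow(Add(Add(64, -73), 36), 2) = Pow(Add(-9, 36), 2) = Pow(27, 2) = 729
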